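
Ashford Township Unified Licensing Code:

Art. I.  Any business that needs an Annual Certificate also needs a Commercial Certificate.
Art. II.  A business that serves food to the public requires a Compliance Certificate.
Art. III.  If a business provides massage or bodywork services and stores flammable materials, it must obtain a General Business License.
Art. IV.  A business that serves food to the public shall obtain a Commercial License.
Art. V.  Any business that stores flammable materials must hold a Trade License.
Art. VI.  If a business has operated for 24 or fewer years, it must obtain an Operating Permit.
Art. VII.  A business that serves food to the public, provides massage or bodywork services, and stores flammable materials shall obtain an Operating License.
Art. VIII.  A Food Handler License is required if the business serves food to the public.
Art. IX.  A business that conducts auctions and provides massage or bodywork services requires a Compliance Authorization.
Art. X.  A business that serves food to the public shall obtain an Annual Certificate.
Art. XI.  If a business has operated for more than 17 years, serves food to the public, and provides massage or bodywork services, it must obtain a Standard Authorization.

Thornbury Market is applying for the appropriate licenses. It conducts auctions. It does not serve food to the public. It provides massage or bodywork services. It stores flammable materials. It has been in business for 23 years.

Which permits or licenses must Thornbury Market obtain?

Art. I. Annual Certificate is not required → no effect.
Art. II. does not serve food to the public → Compliance Certificate not required.
Art. III. provides massage or bodywork services; stores flammable materials → General Business License required.
Art. IV. does not serve food to the public → Commercial License not required.
Art. V. stores flammable materials → Trade License required.
Art. VI. years in business 23 ≤ 24 → Operating Permit required.
Art. VII. does not serve food to the public; provides massage or bodywork services; stores flammable materials → Operating License not required.
Art. VIII. does not serve food to the public → Food Handler License not required.
Art. IX. conducts auctions; provides massage or bodywork services → Compliance Authorization required.
Art. X. does not serve food to the public → Annual Certificate not required.
Art. XI. years in business 23 > 17; does not serve food to the public; provides massage or bodywork services → Standard Authorization not required.

Compliance Authorization, General Business License, Operating Permit, Trade License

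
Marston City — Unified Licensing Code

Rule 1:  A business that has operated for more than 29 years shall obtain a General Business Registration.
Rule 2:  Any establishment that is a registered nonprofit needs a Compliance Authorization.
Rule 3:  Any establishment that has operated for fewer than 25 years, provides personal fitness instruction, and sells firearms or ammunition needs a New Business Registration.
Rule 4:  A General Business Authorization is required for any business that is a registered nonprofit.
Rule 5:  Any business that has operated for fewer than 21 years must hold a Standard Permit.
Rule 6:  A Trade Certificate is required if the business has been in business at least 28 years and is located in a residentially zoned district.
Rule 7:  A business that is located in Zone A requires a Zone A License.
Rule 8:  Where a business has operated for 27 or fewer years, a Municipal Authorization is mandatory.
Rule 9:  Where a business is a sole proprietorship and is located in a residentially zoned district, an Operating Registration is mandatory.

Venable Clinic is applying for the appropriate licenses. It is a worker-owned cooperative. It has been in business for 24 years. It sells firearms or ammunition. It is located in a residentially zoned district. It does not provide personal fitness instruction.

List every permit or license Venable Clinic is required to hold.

Rule 1: years in business 24 ≤ 29 → General Business Registration not required.
Rule 2: is a worker-owned cooperative (not: is a registered nonprofit) → Compliance Authorization not required.
Rule 3: years in business 24 < 25; does not provide personal fitness instruction; sells firearms or ammunition → New Business Registration not required.
Rule 4: is a worker-owned cooperative (not: is a registered nonprofit) → General Business Authorization not required.
Rule 5: years in business 24 ≥ 21 → Standard Permit not required.
Rule 6: years in business 24 < 28; is located in a residentially zoned district → Trade Certificate not required.
Rule 7: is located in a residentially zoned district (not: is located in Zone A) → Zone A License not required.
Rule 8: years in business 24 ≤ 27 → Municipal Authorization required.
Rule 9: is a worker-owned cooperative (not: is a sole proprietorship); is located in a residentially zoned district → Operating Registration not required.

Municipal Authorization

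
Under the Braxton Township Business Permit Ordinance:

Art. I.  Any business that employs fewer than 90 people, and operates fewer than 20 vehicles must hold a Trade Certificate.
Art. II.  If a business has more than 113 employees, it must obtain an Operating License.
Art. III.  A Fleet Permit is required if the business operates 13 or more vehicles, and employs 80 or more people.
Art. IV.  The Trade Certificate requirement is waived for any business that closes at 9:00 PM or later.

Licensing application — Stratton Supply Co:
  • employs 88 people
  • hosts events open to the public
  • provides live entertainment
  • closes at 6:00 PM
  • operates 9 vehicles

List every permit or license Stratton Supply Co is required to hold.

Trade Certificate

Art. I. employees 88 < 90; vehicles 9 < 20 → Trade Certificate required.
Art. II. employees 88 ≤ 113 → Operating License not required.
Art. III. vehicles 9 < 13; employees 88 ≥ 80 → Fleet Permit not required.
Art. IV. closes 6:00 PM, at/before 9:00 PM → Trade Certificate exemption does not apply.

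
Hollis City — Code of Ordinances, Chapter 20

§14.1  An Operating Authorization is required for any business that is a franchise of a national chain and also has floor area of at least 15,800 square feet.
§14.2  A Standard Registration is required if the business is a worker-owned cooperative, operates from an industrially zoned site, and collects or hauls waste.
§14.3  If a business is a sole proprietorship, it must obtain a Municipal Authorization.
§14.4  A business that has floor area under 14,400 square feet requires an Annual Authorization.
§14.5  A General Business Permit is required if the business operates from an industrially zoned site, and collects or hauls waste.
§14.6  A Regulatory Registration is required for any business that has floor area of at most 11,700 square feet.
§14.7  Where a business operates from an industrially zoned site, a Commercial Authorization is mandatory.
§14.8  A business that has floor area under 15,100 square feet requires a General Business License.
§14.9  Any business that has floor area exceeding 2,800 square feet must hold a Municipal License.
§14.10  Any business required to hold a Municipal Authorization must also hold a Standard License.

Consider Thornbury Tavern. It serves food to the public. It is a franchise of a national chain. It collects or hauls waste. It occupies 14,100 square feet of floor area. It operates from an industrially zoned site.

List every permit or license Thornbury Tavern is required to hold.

§14.1 is a franchise of a national chain; floor area 14,100 square feet < 15,800 square feet → Operating Authorization not required.
§14.2 is a franchise of a national chain (not: is a worker-owned cooperative); operates from an industrially zoned site; collects or hauls waste → Standard Registration not required.
§14.3 is a franchise of a national chain (not: is a sole proprietorship) → Municipal Authorization not required.
§14.4 floor area 14,100 square feet < 14,400 square feet → Annual Authorization required.
§14.5 operates from an industrially zoned site; collects or hauls waste → General Business Permit required.
§14.6 floor area 14,100 square feet > 11,700 square feet → Regulatory Registration not required.
§14.7 operates from an industrially zoned site → Commercial Authorization required.
§14.8 floor area 14,100 square feet < 15,100 square feet → General Business License required.
§14.9 floor area 14,100 square feet > 2,800 square feet → Municipal License required.
§14.10 Municipal Authorization is not required → no effect.

Annual Authorization, Commercial Authorization, General Business License, General Business Permit, Municipal License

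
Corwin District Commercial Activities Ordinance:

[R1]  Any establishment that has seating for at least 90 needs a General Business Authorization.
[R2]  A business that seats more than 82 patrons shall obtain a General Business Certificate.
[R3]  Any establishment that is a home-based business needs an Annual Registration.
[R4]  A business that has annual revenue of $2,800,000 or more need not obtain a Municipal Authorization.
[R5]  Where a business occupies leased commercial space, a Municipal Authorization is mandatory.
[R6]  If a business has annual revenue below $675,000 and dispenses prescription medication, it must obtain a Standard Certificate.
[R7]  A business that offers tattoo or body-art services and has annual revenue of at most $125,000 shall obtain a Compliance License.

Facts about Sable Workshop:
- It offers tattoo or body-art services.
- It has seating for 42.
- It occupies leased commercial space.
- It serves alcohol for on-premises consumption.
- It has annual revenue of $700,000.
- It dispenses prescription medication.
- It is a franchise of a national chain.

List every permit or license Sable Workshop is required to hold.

Municipal Authorization

[R1] seating 42 < 90 → General Business Authorization not required.
[R2] seating 42 ≤ 82 → General Business Certificate not required.
[R3] occupies leased commercial space (not: is a home-based business) → Annual Registration not required.
[R4] revenue $700,000 < $2,800,000 → Municipal Authorization exemption does not apply.
[R5] occupies leased commercial space → Municipal Authorization required.
[R6] revenue $700,000 ≥ $675,000; dispenses prescription medication → Standard Certificate not required.
[R7] offers tattoo or body-art services; revenue $700,000 > $125,000 → Compliance License not required.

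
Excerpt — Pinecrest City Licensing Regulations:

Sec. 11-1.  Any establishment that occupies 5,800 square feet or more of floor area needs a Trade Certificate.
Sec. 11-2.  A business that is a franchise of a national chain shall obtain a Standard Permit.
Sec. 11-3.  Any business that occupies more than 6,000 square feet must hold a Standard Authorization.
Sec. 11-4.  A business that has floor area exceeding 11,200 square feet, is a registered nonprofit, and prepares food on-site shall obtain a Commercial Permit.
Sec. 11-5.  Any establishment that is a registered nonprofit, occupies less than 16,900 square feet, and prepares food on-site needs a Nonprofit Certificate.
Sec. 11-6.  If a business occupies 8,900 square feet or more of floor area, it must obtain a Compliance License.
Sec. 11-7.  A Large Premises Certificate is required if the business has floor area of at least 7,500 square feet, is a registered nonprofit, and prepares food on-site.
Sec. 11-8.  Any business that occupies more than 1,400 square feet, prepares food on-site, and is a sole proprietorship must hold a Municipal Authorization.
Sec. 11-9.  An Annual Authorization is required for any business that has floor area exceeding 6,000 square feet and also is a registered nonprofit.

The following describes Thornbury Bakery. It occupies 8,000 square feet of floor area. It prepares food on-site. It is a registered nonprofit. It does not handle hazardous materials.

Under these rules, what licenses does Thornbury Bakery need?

Sec. 11-1. floor area 8,000 square feet ≥ 5,800 square feet → Trade Certificate required.
Sec. 11-2. is a registered nonprofit (not: is a franchise of a national chain) → Standard Permit not required.
Sec. 11-3. floor area 8,000 square feet > 6,000 square feet → Standard Authorization required.
Sec. 11-4. floor area 8,000 square feet ≤ 11,200 square feet; is a registered nonprofit; prepares food on-site → Commercial Permit not required.
Sec. 11-5. is a registered nonprofit; floor area 8,000 square feet < 16,900 square feet; prepares food on-site → Nonprofit Certificate required.
Sec. 11-6. floor area 8,000 square feet < 8,900 square feet → Compliance License not required.
Sec. 11-7. floor area 8,000 square feet ≥ 7,500 square feet; is a registered nonprofit; prepares food on-site → Large Premises Certificate required.
Sec. 11-8. floor area 8,000 square feet > 1,400 square feet; prepares food on-site; is a registered nonprofit (not: is a sole proprietorship) → Municipal Authorization not required.
Sec. 11-9. floor area 8,000 square feet > 6,000 square feet; is a registered nonprofit → Annual Authorization required.

Annual Authorization, Large Premises Certificate, Nonprofit Certificate, Standard Authorization, Trade Certificate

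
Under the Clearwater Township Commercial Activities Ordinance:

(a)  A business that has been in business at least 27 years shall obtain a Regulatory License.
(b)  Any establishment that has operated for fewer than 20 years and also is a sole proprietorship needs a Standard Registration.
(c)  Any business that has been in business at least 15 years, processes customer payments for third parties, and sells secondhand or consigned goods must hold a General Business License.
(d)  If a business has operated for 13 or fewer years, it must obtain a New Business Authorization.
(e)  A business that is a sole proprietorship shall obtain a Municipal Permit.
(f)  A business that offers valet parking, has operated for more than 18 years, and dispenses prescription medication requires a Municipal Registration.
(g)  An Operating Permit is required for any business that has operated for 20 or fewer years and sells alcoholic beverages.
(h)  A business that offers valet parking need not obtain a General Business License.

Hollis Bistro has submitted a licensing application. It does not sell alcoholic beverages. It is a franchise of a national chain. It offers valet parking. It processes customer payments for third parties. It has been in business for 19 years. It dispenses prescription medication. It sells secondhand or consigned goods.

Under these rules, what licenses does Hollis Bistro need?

Municipal Registration

(a) years in business 19 < 27 → Regulatory License not required.
(b) years in business 19 < 20; is a franchise of a national chain (not: is a sole proprietorship) → Standard Registration not required.
(c) years in business 19 ≥ 15; processes customer payments for third parties; sells secondhand or consigned goods → General Business License required.
(d) years in business 19 > 13 → New Business Authorization not required.
(e) is a franchise of a national chain (not: is a sole proprietorship) → Municipal Permit not required.
(f) offers valet parking; years in business 19 > 18; dispenses prescription medication → Municipal Registration required.
(g) years in business 19 ≤ 20; does not sell alcoholic beverages → Operating Permit not required.
(h) offers valet parking → exempt from General Business License.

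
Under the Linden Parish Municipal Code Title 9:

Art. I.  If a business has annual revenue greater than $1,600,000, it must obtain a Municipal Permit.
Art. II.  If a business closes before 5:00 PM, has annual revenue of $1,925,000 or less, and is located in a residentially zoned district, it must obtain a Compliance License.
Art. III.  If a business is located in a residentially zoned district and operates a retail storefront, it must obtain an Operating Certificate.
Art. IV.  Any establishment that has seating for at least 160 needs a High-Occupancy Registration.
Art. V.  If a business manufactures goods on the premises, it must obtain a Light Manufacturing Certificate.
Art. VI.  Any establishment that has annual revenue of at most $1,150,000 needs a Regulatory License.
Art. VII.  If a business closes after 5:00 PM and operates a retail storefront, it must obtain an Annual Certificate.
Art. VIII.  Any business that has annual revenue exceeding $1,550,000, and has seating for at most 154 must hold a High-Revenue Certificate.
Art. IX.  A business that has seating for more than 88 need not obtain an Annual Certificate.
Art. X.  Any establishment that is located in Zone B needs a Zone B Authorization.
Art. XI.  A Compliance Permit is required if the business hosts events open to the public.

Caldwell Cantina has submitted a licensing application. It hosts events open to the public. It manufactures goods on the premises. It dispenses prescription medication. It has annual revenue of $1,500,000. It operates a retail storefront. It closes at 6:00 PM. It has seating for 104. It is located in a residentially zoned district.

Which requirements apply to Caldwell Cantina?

Compliance Permit, Light Manufacturing Certificate, Operating Certificate

Art. I. revenue $1,500,000 ≤ $1,600,000 → Municipal Permit not required.
Art. II. closes 6:00 PM, after 5:00 PM; revenue $1,500,000 ≤ $1,925,000; is located in a residentially zoned district → Compliance License not required.
Art. III. is located in a residentially zoned district; operates a retail storefront → Operating Certificate required.
Art. IV. seating 104 < 160 → High-Occupancy Registration not required.
Art. V. manufactures goods on the premises → Light Manufacturing Certificate required.
Art. VI. revenue $1,500,000 > $1,150,000 → Regulatory License not required.
Art. VII. closes 6:00 PM, after 5:00 PM; operates a retail storefront → Annual Certificate required.
Art. VIII. revenue $1,500,000 ≤ $1,550,000; seating 104 ≤ 154 → High-Revenue Certificate not required.
Art. IX. seating 104 > 88 → exempt from Annual Certificate.
Art. X. is located in a residentially zoned district (not: is located in Zone B) → Zone B Authorization not required.
Art. XI. hosts events open to the public → Compliance Permit required.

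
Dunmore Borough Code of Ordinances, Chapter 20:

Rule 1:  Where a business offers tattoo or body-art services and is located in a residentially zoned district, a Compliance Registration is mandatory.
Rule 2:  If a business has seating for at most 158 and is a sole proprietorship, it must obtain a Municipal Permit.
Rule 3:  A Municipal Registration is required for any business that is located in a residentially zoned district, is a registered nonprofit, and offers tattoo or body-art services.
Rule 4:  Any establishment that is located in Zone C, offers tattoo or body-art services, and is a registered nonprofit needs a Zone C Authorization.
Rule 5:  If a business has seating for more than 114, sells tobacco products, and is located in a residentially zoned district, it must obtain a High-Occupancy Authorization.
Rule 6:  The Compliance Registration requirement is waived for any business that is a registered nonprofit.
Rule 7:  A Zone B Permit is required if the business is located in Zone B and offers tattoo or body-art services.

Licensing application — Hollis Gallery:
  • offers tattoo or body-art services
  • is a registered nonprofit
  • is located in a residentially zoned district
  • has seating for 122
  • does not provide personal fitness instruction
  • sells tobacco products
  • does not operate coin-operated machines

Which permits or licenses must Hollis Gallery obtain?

High-Occupancy Authorization, Municipal Registration

Rule 1: offers tattoo or body-art services; is located in a residentially zoned district → Compliance Registration required.
Rule 2: seating 122 ≤ 158; is a registered nonprofit (not: is a sole proprietorship) → Municipal Permit not required.
Rule 3: is located in a residentially zoned district; is a registered nonprofit; offers tattoo or body-art services → Municipal Registration required.
Rule 4: is located in a residentially zoned district (not: is located in Zone C); offers tattoo or body-art services; is a registered nonprofit → Zone C Authorization not required.
Rule 5: seating 122 > 114; sells tobacco products; is located in a residentially zoned district → High-Occupancy Authorization required.
Rule 6: is a registered nonprofit → exempt from Compliance Registration.
Rule 7: is located in a residentially zoned district (not: is located in Zone B); offers tattoo or body-art services → Zone B Permit not required.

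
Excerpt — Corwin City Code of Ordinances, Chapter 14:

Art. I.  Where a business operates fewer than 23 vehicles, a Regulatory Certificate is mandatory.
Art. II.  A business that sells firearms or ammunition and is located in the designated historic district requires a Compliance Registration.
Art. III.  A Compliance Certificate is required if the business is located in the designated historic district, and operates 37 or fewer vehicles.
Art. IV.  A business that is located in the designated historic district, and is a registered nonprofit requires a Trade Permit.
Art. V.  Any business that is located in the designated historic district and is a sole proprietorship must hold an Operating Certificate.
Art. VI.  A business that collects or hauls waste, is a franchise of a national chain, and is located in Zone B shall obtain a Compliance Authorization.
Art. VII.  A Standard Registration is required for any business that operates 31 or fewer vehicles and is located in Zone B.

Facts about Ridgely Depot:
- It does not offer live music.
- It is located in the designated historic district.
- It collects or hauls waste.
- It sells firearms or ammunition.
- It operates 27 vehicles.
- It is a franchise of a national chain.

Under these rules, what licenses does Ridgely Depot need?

Art. I. vehicles 27 ≥ 23 → Regulatory Certificate not required.
Art. II. sells firearms or ammunition; is located in the designated historic district → Compliance Registration required.
Art. III. is located in the designated historic district; vehicles 27 ≤ 37 → Compliance Certificate required.
Art. IV. is located in the designated historic district; is a franchise of a national chain (not: is a registered nonprofit) → Trade Permit not required.
Art. V. is located in the designated historic district; is a franchise of a national chain (not: is a sole proprietorship) → Operating Certificate not required.
Art. VI. collects or hauls waste; is a franchise of a national chain; is located in the designated historic district (not: is located in Zone B) → Compliance Authorization not required.
Art. VII. vehicles 27 ≤ 31; is located in the designated historic district (not: is located in Zone B) → Standard Registration not required.

Compliance Certificate, Compliance Registration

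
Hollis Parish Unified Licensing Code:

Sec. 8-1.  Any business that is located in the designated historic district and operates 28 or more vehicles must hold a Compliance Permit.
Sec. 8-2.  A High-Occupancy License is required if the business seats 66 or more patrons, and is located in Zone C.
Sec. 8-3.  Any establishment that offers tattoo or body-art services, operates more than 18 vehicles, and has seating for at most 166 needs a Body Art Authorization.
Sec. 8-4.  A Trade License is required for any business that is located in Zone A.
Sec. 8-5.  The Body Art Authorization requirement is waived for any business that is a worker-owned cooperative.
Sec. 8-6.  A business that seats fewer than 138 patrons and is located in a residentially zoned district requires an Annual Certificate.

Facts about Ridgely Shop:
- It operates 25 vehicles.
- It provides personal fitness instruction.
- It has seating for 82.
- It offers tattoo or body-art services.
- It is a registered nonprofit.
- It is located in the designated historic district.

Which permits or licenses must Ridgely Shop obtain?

Sec. 8-1. is located in the designated historic district; vehicles 25 < 28 → Compliance Permit not required.
Sec. 8-2. seating 82 ≥ 66; is located in the designated historic district (not: is located in Zone C) → High-Occupancy License not required.
Sec. 8-3. offers tattoo or body-art services; vehicles 25 > 18; seating 82 ≤ 166 → Body Art Authorization required.
Sec. 8-4. is located in the designated historic district (not: is located in Zone A) → Trade License not required.
Sec. 8-5. is a registered nonprofit (not: is a worker-owned cooperative) → Body Art Authorization exemption does not apply.
Sec. 8-6. seating 82 < 138; is located in the designated historic district (not: is located in a residentially zoned district) → Annual Certificate not required.

Body Art Authorization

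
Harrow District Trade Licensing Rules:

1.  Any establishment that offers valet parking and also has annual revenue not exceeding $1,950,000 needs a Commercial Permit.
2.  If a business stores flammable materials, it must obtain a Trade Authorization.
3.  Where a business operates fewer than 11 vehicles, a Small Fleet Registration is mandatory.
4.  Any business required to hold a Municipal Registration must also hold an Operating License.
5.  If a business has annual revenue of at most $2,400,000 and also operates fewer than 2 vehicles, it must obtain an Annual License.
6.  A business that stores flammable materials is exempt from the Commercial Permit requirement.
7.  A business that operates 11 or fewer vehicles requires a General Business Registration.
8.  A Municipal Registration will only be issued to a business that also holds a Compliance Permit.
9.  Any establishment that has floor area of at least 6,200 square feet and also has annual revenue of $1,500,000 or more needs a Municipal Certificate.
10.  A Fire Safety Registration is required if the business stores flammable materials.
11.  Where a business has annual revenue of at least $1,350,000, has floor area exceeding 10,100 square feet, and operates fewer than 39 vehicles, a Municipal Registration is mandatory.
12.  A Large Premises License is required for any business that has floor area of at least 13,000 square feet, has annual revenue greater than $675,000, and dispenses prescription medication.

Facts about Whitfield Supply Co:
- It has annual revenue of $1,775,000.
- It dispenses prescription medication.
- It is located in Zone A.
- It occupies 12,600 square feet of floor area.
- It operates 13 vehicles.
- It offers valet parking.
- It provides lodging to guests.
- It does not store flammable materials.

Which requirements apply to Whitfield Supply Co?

1. offers valet parking; revenue $1,775,000 ≤ $1,950,000 → Commercial Permit required.
2. does not store flammable materials → Trade Authorization not required.
3. vehicles 13 ≥ 11 → Small Fleet Registration not required.
4. Municipal Registration is required → Operating License also required.
5. revenue $1,775,000 ≤ $2,400,000; vehicles 13 ≥ 2 → Annual License not required.
6. does not store flammable materials → Commercial Permit exemption does not apply.
7. vehicles 13 > 11 → General Business Registration not required.
8. Municipal Registration is required → Compliance Permit also required.
9. floor area 12,600 square feet ≥ 6,200 square feet; revenue $1,775,000 ≥ $1,500,000 → Municipal Certificate required.
10. does not store flammable materials → Fire Safety Registration not required.
11. revenue $1,775,000 ≥ $1,350,000; floor area 12,600 square feet > 10,100 square feet; vehicles 13 < 39 → Municipal Registration required.
12. floor area 12,600 square feet < 13,000 square feet; revenue $1,775,000 > $675,000; dispenses prescription medication → Large Premises License not required.

Commercial Permit, Compliance Permit, Municipal Certificate, Municipal Registration, Operating License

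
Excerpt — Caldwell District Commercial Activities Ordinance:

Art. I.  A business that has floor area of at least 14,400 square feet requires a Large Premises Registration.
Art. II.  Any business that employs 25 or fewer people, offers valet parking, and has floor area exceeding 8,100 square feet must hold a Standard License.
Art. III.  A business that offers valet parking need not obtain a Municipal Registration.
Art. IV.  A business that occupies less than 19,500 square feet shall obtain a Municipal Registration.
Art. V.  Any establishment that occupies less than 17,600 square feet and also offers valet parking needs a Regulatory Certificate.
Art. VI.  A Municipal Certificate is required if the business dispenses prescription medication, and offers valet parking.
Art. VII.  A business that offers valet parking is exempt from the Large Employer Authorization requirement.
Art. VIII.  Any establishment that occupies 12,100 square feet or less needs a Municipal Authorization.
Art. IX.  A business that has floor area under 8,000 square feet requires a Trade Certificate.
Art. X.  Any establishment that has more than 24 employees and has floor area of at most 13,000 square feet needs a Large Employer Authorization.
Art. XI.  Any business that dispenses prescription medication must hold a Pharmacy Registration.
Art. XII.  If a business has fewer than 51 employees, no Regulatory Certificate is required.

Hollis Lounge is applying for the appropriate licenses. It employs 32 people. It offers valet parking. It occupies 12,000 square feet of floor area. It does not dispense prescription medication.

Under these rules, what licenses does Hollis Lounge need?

Art. I. floor area 12,000 square feet < 14,400 square feet → Large Premises Registration not required.
Art. II. employees 32 > 25; offers valet parking; floor area 12,000 square feet > 8,100 square feet → Standard License not required.
Art. III. offers valet parking → exempt from Municipal Registration.
Art. IV. floor area 12,000 square feet < 19,500 square feet → Municipal Registration required.
Art. V. floor area 12,000 square feet < 17,600 square feet; offers valet parking → Regulatory Certificate required.
Art. VI. does not dispense prescription medication; offers valet parking → Municipal Certificate not required.
Art. VII. offers valet parking → exempt from Large Employer Authorization.
Art. VIII. floor area 12,000 square feet ≤ 12,100 square feet → Municipal Authorization required.
Art. IX. floor area 12,000 square feet ≥ 8,000 square feet → Trade Certificate not required.
Art. X. employees 32 > 24; floor area 12,000 square feet ≤ 13,000 square feet → Large Employer Authorization required.
Art. XI. does not dispense prescription medication → Pharmacy Registration not required.
Art. XII. employees 32 < 51 → exempt from Regulatory Certificate.

Municipal Authorization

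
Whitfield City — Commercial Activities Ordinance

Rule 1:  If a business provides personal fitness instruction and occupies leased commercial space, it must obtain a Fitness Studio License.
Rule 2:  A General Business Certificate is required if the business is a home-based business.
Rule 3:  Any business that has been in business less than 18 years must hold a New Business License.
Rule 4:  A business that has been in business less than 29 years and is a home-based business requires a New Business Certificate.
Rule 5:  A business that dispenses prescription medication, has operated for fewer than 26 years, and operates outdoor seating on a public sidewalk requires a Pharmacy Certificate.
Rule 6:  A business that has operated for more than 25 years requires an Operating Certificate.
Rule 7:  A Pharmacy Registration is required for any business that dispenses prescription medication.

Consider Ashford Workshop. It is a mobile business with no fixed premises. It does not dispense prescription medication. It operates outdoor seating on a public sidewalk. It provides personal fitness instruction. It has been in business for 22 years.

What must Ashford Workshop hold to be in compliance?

None

Rule 1: provides personal fitness instruction; is a mobile business with no fixed premises (not: occupies leased commercial space) → Fitness Studio License not required.
Rule 2: is a mobile business with no fixed premises (not: is a home-based business) → General Business Certificate not required.
Rule 3: years in business 22 ≥ 18 → New Business License not required.
Rule 4: years in business 22 < 29; is a mobile business with no fixed premises (not: is a home-based business) → New Business Certificate not required.
Rule 5: does not dispense prescription medication; years in business 22 < 26; operates outdoor seating on a public sidewalk → Pharmacy Certificate not required.
Rule 6: years in business 22 ≤ 25 → Operating Certificate not required.
Rule 7: does not dispense prescription medication → Pharmacy Registration not required.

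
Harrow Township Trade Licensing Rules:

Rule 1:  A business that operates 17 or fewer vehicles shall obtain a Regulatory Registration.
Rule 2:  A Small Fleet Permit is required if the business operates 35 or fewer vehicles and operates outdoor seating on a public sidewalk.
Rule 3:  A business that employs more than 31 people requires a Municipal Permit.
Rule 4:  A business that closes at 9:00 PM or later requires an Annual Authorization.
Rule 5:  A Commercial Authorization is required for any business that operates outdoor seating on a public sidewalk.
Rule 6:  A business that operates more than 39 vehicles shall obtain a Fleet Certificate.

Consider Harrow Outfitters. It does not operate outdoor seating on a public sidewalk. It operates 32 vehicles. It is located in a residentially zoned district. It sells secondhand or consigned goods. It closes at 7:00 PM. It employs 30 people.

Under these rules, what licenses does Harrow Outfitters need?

Rule 1: vehicles 32 > 17 → Regulatory Registration not required.
Rule 2: vehicles 32 ≤ 35; does not operate outdoor seating on a public sidewalk → Small Fleet Permit not required.
Rule 3: employees 30 ≤ 31 → Municipal Permit not required.
Rule 4: closes 7:00 PM, at/before 9:00 PM → Annual Authorization not required.
Rule 5: does not operate outdoor seating on a public sidewalk → Commercial Authorization not required.
Rule 6: vehicles 32 ≤ 39 → Fleet Certificate not required.

None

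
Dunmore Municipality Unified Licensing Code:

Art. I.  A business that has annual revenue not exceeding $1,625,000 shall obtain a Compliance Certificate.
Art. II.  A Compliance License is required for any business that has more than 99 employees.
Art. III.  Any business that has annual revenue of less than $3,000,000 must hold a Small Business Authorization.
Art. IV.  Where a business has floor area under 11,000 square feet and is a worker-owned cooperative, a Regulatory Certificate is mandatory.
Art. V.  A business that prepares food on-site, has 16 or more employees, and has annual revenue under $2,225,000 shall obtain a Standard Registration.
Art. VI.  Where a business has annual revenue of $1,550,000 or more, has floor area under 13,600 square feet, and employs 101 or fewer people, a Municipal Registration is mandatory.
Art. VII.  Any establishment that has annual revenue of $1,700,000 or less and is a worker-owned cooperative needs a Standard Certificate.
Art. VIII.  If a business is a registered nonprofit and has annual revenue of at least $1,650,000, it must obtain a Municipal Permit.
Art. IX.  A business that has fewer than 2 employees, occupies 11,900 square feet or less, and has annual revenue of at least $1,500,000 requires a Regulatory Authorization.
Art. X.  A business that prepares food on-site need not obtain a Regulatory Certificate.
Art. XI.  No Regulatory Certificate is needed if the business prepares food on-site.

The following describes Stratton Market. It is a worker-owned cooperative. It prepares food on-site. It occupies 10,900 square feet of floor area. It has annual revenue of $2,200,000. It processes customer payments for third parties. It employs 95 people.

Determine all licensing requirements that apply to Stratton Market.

Art. I. revenue $2,200,000 > $1,625,000 → Compliance Certificate not required.
Art. II. employees 95 ≤ 99 → Compliance License not required.
Art. III. revenue $2,200,000 < $3,000,000 → Small Business Authorization required.
Art. IV. floor area 10,900 square feet < 11,000 square feet; is a worker-owned cooperative → Regulatory Certificate required.
Art. V. prepares food on-site; employees 95 ≥ 16; revenue $2,200,000 < $2,225,000 → Standard Registration required.
Art. VI. revenue $2,200,000 ≥ $1,550,000; floor area 10,900 square feet < 13,600 square feet; employees 95 ≤ 101 → Municipal Registration required.
Art. VII. revenue $2,200,000 > $1,700,000; is a worker-owned cooperative → Standard Certificate not required.
Art. VIII. is a worker-owned cooperative (not: is a registered nonprofit); revenue $2,200,000 ≥ $1,650,000 → Municipal Permit not required.
Art. IX. employees 95 ≥ 2; floor area 10,900 square feet ≤ 11,900 square feet; revenue $2,200,000 ≥ $1,500,000 → Regulatory Authorization not required.
Art. X. prepares food on-site → exempt from Regulatory Certificate.
Art. XI. prepares food on-site → exempt from Regulatory Certificate.

Municipal Registration, Small Business Authorization, Standard Registration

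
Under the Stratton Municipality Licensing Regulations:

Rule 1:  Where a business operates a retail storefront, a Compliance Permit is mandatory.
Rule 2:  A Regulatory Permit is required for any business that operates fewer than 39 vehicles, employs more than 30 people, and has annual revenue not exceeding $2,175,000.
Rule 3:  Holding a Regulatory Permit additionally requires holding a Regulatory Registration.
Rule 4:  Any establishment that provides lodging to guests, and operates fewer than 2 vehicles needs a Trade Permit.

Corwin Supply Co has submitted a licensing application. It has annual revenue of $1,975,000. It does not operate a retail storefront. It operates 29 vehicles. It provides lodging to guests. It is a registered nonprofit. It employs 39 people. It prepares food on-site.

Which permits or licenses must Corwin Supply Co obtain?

Rule 1: does not operate a retail storefront → Compliance Permit not required.
Rule 2: vehicles 29 < 39; employees 39 > 30; revenue $1,975,000 ≤ $2,175,000 → Regulatory Permit required.
Rule 3: Regulatory Permit is required → Regulatory Registration also required.
Rule 4: provides lodging to guests; vehicles 29 ≥ 2 → Trade Permit not required.

Regulatory Permit, Regulatory Registration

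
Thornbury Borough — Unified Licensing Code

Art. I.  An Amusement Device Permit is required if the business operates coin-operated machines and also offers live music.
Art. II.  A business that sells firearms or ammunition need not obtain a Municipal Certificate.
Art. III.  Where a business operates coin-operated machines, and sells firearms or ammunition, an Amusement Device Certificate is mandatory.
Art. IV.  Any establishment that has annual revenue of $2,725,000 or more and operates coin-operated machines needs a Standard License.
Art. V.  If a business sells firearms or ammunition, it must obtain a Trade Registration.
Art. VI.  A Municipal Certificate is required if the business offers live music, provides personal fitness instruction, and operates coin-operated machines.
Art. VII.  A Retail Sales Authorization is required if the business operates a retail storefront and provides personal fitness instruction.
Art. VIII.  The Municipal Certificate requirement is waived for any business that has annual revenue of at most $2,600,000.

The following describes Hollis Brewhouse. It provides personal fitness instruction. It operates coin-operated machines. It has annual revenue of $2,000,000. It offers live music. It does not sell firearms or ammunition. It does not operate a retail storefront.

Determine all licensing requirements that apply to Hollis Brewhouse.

Art. I. operates coin-operated machines; offers live music → Amusement Device Permit required.
Art. II. does not sell firearms or ammunition → Municipal Certificate exemption does not apply.
Art. III. operates coin-operated machines; does not sell firearms or ammunition → Amusement Device Certificate not required.
Art. IV. revenue $2,000,000 < $2,725,000; operates coin-operated machines → Standard License not required.
Art. V. does not sell firearms or ammunition → Trade Registration not required.
Art. VI. offers live music; provides personal fitness instruction; operates coin-operated machines → Municipal Certificate required.
Art. VII. does not operate a retail storefront; provides personal fitness instruction → Retail Sales Authorization not required.
Art. VIII. revenue $2,000,000 ≤ $2,600,000 → exempt from Municipal Certificate.

Amusement Device Permit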